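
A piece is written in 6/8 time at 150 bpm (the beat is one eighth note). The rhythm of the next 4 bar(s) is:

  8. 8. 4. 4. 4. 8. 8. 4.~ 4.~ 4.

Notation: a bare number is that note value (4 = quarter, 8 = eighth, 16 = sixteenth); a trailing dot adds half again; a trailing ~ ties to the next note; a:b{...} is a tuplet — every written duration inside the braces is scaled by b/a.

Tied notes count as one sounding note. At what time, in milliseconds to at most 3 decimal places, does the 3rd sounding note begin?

note 3 onset = 3b = 1200.0ms

1. 0.0ms @ 0 + 600.0ms (3/2)
2. 600.0ms @ 3/2 + 600.0ms (3/2)
3. 1200.0ms @ 3 + 1200.0ms (3)
4. 2400.0ms @ 6 + 1200.0ms (3)
5. 3600.0ms @ 9 + 1200.0ms (3)
6. 4800.0ms @ 12 + 600.0ms (3/2)
7. 5400.0ms @ 27/2 + 600.0ms (3/2)
8. 6000.0ms @ 15 + 3600.0ms (9)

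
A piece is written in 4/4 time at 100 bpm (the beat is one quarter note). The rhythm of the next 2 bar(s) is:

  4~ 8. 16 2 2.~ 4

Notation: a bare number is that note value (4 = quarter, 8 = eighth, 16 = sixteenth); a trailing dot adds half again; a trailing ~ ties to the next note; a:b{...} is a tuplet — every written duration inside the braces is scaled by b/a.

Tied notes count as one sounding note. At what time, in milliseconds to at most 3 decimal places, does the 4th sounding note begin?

note 4 onset = 4b = 2400.0ms

1. 0.0ms @ 0 + 1050.0ms (7/4)
2. 1050.0ms @ 7/4 + 150.0ms (1/4)
3. 1200.0ms @ 2 + 1200.0ms (2)
4. 2400.0ms @ 4 + 2400.0ms (4)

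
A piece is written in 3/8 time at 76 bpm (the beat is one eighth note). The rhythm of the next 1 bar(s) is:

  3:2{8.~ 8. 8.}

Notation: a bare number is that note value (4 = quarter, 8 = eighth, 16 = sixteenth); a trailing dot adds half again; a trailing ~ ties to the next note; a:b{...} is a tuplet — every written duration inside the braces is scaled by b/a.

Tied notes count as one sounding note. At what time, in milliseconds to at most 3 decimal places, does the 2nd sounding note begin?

note 2 onset = 2b = 1578.947ms

1. 0.0ms @ 0 + 1578.947ms (2)
2. 1578.947ms @ 2 + 789.474ms (1)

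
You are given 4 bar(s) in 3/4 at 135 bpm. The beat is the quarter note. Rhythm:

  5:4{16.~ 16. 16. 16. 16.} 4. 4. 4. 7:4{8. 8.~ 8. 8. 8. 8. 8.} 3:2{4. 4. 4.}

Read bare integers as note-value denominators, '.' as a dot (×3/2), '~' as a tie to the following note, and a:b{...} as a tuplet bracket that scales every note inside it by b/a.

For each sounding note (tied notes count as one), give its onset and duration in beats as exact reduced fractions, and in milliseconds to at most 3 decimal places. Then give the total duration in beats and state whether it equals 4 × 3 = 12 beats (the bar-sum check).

1) 0.0ms=0b +266.667ms=3/5b
2) 266.667ms=3/5b +133.333ms=3/10b
3) 400.0ms=9/10b +133.333ms=3/10b
4) 533.333ms=6/5b +133.333ms=3/10b
5) 666.667ms=3/2b +666.667ms=3/2b
6) 1333.333ms=3b +666.667ms=3/2b
7) 2000.0ms=9/2b +666.667ms=3/2b
8) 2666.667ms=6b +190.476ms=3/7b
9) 2857.143ms=45/7b +380.952ms=6/7b
10) 3238.095ms=51/7b +190.476ms=3/7b
11) 3428.571ms=54/7b +190.476ms=3/7b
12) 3619.048ms=57/7b +190.476ms=3/7b
13) 3809.524ms=60/7b +190.476ms=3/7b
14) 4000.0ms=9b +444.444ms=1b
15) 4444.444ms=10b +444.444ms=1b
16) 4888.889ms=11b +444.444ms=1b
Σ=12b of 12 (135bpm 3/4) — PASS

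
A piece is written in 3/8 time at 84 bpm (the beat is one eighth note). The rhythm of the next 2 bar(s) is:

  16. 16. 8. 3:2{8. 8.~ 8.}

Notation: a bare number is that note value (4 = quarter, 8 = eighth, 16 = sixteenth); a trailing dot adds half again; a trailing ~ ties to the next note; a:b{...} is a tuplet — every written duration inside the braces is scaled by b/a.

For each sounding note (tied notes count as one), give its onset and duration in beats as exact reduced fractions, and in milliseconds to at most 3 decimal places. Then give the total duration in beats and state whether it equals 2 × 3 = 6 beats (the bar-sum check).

1) 0.0ms=0b +535.714ms=3/4b
2) 535.714ms=3/4b +535.714ms=3/4b
3) 1071.429ms=3/2b +1071.429ms=3/2b
4) 2142.857ms=3b +714.286ms=1b
5) 2857.143ms=4b +1428.571ms=2b
Σ=6b of 6 (84bpm 3/8) — PASS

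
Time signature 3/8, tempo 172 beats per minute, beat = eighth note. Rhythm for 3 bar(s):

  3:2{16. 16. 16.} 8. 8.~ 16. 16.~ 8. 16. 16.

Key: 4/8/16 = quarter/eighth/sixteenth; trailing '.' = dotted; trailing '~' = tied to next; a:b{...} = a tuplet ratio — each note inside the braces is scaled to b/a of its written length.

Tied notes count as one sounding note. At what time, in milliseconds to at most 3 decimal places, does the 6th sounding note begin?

note 6 onset = 21/4b = 1831.395ms

1. 0.0ms @ 0 + 174.419ms (1/2)
2. 174.419ms @ 1/2 + 174.419ms (1/2)
3. 348.837ms @ 1 + 174.419ms (1/2)
4. 523.256ms @ 3/2 + 523.256ms (3/2)
5. 1046.512ms @ 3 + 784.884ms (9/4)
6. 1831.395ms @ 21/4 + 784.884ms (9/4)
7. 2616.279ms @ 15/2 + 261.628ms (3/4)
8. 2877.907ms @ 33/4 + 261.628ms (3/4)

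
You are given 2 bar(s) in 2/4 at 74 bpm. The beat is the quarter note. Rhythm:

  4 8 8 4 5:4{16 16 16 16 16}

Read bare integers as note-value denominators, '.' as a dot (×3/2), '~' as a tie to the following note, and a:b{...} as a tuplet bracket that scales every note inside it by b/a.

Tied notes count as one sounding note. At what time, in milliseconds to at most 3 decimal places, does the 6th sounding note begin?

note 6 onset = 16/5b = 2594.595ms

1. 0.0ms @ 0 + 810.811ms (1)
2. 810.811ms @ 1 + 405.405ms (1/2)
3. 1216.216ms @ 3/2 + 405.405ms (1/2)
4. 1621.622ms @ 2 + 810.811ms (1)
5. 2432.432ms @ 3 + 162.162ms (1/5)
6. 2594.595ms @ 16/5 + 162.162ms (1/5)
7. 2756.757ms @ 17/5 + 162.162ms (1/5)
8. 2918.919ms @ 18/5 + 162.162ms (1/5)
9. 3081.081ms @ 19/5 + 162.162ms (1/5)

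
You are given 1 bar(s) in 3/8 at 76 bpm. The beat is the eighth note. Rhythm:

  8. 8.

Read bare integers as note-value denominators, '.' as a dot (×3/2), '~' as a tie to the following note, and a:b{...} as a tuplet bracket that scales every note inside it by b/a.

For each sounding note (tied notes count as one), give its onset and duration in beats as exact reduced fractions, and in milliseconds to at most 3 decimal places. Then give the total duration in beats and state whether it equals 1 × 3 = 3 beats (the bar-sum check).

1) 0.0ms=0b +1184.211ms=3/2b
2) 1184.211ms=3/2b +1184.211ms=3/2b
Σ=3b of 3 (76bpm 3/8) — PASS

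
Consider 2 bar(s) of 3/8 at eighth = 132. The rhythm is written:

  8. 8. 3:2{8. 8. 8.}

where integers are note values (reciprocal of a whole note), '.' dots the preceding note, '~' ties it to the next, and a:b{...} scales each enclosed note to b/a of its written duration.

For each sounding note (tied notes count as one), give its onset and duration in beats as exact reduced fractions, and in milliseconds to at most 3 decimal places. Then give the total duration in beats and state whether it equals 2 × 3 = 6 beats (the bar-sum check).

1) 0.0ms=0b +681.818ms=3/2b
2) 681.818ms=3/2b +681.818ms=3/2b
3) 1363.636ms=3b +454.545ms=1b
4) 1818.182ms=4b +454.545ms=1b
5) 2272.727ms=5b +454.545ms=1b
Σ=6b of 6 (132bpm 3/8) — PASS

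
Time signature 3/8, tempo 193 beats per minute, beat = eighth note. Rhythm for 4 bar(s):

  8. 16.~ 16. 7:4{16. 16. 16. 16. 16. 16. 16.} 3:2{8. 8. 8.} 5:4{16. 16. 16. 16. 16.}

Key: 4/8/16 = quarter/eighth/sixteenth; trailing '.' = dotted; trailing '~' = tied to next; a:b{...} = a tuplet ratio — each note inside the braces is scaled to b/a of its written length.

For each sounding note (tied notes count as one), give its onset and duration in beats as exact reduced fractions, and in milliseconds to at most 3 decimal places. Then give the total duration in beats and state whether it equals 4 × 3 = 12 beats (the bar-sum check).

1) 0.0ms=0b +466.321ms=3/2b
2) 466.321ms=3/2b +466.321ms=3/2b
3) 932.642ms=3b +133.235ms=3/7b
4) 1065.877ms=24/7b +133.235ms=3/7b
5) 1199.112ms=27/7b +133.235ms=3/7b
6) 1332.346ms=30/7b +133.235ms=3/7b
7) 1465.581ms=33/7b +133.235ms=3/7b
8) 1598.816ms=36/7b +133.235ms=3/7b
9) 1732.05ms=39/7b +133.235ms=3/7b
10) 1865.285ms=6b +310.881ms=1b
11) 2176.166ms=7b +310.881ms=1b
12) 2487.047ms=8b +310.881ms=1b
13) 2797.927ms=9b +186.528ms=3/5b
14) 2984.456ms=48/5b +186.528ms=3/5b
15) 3170.984ms=51/5b +186.528ms=3/5b
16) 3357.513ms=54/5b +186.528ms=3/5b
17) 3544.041ms=57/5b +186.528ms=3/5b
Σ=12b of 12 (193bpm 3/8) — PASS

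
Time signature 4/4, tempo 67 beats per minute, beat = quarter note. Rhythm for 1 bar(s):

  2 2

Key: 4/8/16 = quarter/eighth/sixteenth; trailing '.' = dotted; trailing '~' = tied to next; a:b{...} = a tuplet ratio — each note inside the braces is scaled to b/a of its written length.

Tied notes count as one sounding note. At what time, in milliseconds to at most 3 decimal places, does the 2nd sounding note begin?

1. 0.0ms @ 0 + 1791.045ms (2)
2. 1791.045ms @ 2 + 1791.045ms (2)

note 2 onset = 2b = 1791.045ms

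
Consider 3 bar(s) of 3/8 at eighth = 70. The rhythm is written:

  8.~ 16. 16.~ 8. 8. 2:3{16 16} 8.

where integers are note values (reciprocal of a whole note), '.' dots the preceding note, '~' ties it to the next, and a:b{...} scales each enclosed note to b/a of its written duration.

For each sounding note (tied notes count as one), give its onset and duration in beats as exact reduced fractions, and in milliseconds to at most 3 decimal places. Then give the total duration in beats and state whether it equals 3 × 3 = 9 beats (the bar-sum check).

1) 0.0ms=0b +1928.571ms=9/4b
2) 1928.571ms=9/4b +1928.571ms=9/4b
3) 3857.143ms=9/2b +1285.714ms=3/2b
4) 5142.857ms=6b +642.857ms=3/4b
5) 5785.714ms=27/4b +642.857ms=3/4b
6) 6428.571ms=15/2b +1285.714ms=3/2b
Σ=9b of 9 (70bpm 3/8) — PASS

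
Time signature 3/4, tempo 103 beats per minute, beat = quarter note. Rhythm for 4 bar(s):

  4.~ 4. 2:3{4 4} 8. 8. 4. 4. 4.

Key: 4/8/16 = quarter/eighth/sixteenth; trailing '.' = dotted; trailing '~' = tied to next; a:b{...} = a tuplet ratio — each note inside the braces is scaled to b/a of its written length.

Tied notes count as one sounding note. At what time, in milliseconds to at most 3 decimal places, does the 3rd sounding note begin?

note 3 onset = 9/2b = 2621.359ms

1. 0.0ms @ 0 + 1747.573ms (3)
2. 1747.573ms @ 3 + 873.786ms (3/2)
3. 2621.359ms @ 9/2 + 873.786ms (3/2)
4. 3495.146ms @ 6 + 436.893ms (3/4)
5. 3932.039ms @ 27/4 + 436.893ms (3/4)
6. 4368.932ms @ 15/2 + 873.786ms (3/2)
7. 5242.718ms @ 9 + 873.786ms (3/2)
8. 6116.505ms @ 21/2 + 873.786ms (3/2)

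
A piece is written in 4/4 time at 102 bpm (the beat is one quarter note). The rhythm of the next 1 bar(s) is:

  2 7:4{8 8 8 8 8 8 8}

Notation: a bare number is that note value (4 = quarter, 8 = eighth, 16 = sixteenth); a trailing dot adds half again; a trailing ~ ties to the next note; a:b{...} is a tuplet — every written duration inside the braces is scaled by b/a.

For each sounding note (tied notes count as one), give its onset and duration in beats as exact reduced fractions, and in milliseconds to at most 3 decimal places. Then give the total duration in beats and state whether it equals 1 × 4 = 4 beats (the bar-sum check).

1) 0.0ms=0b +1176.471ms=2b
2) 1176.471ms=2b +168.067ms=2/7b
3) 1344.538ms=16/7b +168.067ms=2/7b
4) 1512.605ms=18/7b +168.067ms=2/7b
5) 1680.672ms=20/7b +168.067ms=2/7b
6) 1848.739ms=22/7b +168.067ms=2/7b
7) 2016.807ms=24/7b +168.067ms=2/7b
8) 2184.874ms=26/7b +168.067ms=2/7b
Σ=4b of 4 (102bpm 4/4) — PASS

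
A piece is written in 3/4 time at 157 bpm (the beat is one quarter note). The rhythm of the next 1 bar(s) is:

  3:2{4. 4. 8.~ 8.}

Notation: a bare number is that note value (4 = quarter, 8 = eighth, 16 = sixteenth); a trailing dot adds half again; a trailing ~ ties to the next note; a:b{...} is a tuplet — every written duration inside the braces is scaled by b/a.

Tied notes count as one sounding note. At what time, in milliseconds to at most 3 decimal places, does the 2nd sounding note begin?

note 2 onset = 1b = 382.166ms

1. 0.0ms @ 0 + 382.166ms (1)
2. 382.166ms @ 1 + 382.166ms (1)
3. 764.331ms @ 2 + 382.166ms (1)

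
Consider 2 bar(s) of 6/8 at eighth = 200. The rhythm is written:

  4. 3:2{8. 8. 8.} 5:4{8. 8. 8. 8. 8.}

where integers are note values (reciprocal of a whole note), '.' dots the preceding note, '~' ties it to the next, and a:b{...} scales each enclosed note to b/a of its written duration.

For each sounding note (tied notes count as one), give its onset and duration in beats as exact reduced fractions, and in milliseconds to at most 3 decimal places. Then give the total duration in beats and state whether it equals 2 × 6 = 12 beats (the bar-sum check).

1) 0.0ms=0b +900.0ms=3b
2) 900.0ms=3b +300.0ms=1b
3) 1200.0ms=4b +300.0ms=1b
4) 1500.0ms=5b +300.0ms=1b
5) 1800.0ms=6b +360.0ms=6/5b
6) 2160.0ms=36/5b +360.0ms=6/5b
7) 2520.0ms=42/5b +360.0ms=6/5b
8) 2880.0ms=48/5b +360.0ms=6/5b
9) 3240.0ms=54/5b +360.0ms=6/5b
Σ=12b of 12 (200bpm 6/8) — PASS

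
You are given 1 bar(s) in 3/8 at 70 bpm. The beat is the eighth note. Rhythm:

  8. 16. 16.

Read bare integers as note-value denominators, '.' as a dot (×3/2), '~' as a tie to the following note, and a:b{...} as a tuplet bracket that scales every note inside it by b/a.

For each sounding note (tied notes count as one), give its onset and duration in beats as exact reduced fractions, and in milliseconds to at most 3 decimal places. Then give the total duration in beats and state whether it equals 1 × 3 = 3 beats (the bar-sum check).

1) 0.0ms=0b +1285.714ms=3/2b
2) 1285.714ms=3/2b +642.857ms=3/4b
3) 1928.571ms=9/4b +642.857ms=3/4b
Σ=3b of 3 (70bpm 3/8) — PASS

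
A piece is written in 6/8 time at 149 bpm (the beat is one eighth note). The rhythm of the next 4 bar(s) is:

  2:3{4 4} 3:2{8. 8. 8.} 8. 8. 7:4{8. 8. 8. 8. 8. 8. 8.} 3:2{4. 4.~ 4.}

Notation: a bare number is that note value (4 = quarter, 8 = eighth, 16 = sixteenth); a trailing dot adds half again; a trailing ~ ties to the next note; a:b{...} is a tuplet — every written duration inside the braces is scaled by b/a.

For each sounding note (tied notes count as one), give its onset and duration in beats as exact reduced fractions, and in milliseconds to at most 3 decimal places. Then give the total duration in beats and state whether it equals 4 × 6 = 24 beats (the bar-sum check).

1) 0.0ms=0b +1208.054ms=3b
2) 1208.054ms=3b +1208.054ms=3b
3) 2416.107ms=6b +402.685ms=1b
4) 2818.792ms=7b +402.685ms=1b
5) 3221.477ms=8b +402.685ms=1b
6) 3624.161ms=9b +604.027ms=3/2b
7) 4228.188ms=21/2b +604.027ms=3/2b
8) 4832.215ms=12b +345.158ms=6/7b
9) 5177.373ms=90/7b +345.158ms=6/7b
10) 5522.531ms=96/7b +345.158ms=6/7b
11) 5867.689ms=102/7b +345.158ms=6/7b
12) 6212.848ms=108/7b +345.158ms=6/7b
13) 6558.006ms=114/7b +345.158ms=6/7b
14) 6903.164ms=120/7b +345.158ms=6/7b
15) 7248.322ms=18b +805.369ms=2b
16) 8053.691ms=20b +1610.738ms=4b
Σ=24b of 24 (149bpm 6/8) — PASS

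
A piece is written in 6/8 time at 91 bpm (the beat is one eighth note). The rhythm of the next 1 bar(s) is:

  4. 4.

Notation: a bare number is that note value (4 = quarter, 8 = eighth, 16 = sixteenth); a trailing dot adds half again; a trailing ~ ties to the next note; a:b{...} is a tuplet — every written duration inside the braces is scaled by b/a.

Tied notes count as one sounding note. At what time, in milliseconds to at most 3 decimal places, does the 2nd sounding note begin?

note 2 onset = 3b = 1978.022ms

1. 0.0ms @ 0 + 1978.022ms (3)
2. 1978.022ms @ 3 + 1978.022ms (3)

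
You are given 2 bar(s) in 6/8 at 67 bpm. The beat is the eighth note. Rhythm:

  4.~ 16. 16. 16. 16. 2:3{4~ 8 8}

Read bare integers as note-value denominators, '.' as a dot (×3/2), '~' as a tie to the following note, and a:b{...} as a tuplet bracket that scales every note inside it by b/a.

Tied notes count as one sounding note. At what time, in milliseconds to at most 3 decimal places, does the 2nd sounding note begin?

1. 0.0ms @ 0 + 3358.209ms (15/4)
2. 3358.209ms @ 15/4 + 671.642ms (3/4)
3. 4029.851ms @ 9/2 + 671.642ms (3/4)
4. 4701.493ms @ 21/4 + 671.642ms (3/4)
5. 5373.134ms @ 6 + 4029.851ms (9/2)
6. 9402.985ms @ 21/2 + 1343.284ms (3/2)

note 2 onset = 15/4b = 3358.209ms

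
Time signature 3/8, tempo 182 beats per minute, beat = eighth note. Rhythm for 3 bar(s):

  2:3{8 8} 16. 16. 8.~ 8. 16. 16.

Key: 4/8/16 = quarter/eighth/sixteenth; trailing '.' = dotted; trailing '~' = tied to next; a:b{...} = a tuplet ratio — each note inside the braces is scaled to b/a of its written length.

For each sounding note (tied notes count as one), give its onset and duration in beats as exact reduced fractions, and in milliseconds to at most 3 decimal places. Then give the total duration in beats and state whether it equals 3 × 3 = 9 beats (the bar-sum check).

1) 0.0ms=0b +494.505ms=3/2b
2) 494.505ms=3/2b +494.505ms=3/2b
3) 989.011ms=3b +247.253ms=3/4b
4) 1236.264ms=15/4b +247.253ms=3/4b
5) 1483.516ms=9/2b +989.011ms=3b
6) 2472.527ms=15/2b +247.253ms=3/4b
7) 2719.78ms=33/4b +247.253ms=3/4b
Σ=9b of 9 (182bpm 3/8) — PASS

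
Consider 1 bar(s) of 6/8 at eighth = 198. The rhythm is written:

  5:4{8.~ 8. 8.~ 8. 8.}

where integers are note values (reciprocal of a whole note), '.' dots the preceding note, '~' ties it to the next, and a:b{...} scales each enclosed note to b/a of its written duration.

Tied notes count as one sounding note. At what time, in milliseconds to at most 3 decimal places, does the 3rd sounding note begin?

note 3 onset = 24/5b = 1454.545ms

1. 0.0ms @ 0 + 727.273ms (12/5)
2. 727.273ms @ 12/5 + 727.273ms (12/5)
3. 1454.545ms @ 24/5 + 363.636ms (6/5)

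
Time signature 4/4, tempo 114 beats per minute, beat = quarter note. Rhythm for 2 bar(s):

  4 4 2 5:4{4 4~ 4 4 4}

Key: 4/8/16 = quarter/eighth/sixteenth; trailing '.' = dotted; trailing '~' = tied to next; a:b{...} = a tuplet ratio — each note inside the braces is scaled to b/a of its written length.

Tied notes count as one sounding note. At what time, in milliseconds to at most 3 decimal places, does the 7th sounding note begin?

note 7 onset = 36/5b = 3789.474ms

1. 0.0ms @ 0 + 526.316ms (1)
2. 526.316ms @ 1 + 526.316ms (1)
3. 1052.632ms @ 2 + 1052.632ms (2)
4. 2105.263ms @ 4 + 421.053ms (4/5)
5. 2526.316ms @ 24/5 + 842.105ms (8/5)
6. 3368.421ms @ 32/5 + 421.053ms (4/5)
7. 3789.474ms @ 36/5 + 421.053ms (4/5)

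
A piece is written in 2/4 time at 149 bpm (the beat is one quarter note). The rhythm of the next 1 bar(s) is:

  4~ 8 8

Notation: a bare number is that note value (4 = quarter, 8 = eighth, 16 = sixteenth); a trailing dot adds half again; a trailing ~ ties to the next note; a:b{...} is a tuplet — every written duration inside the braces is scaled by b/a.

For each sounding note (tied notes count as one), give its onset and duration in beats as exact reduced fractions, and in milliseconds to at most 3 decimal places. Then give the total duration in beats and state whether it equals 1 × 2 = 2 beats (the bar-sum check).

1) 0.0ms=0b +604.027ms=3/2b
2) 604.027ms=3/2b +201.342ms=1/2b
Σ=2b of 2 (149bpm 2/4) — PASS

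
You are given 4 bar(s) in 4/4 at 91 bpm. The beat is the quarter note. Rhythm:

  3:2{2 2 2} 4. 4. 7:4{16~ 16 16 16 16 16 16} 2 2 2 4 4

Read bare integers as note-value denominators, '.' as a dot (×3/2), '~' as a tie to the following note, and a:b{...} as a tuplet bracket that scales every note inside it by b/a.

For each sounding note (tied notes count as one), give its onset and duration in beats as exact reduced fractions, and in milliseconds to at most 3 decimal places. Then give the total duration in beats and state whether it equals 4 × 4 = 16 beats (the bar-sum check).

1) 0.0ms=0b +879.121ms=4/3b
2) 879.121ms=4/3b +879.121ms=4/3b
3) 1758.242ms=8/3b +879.121ms=4/3b
4) 2637.363ms=4b +989.011ms=3/2b
5) 3626.374ms=11/2b +989.011ms=3/2b
6) 4615.385ms=7b +188.383ms=2/7b
7) 4803.768ms=51/7b +94.192ms=1/7b
8) 4897.959ms=52/7b +94.192ms=1/7b
9) 4992.151ms=53/7b +94.192ms=1/7b
10) 5086.342ms=54/7b +94.192ms=1/7b
11) 5180.534ms=55/7b +94.192ms=1/7b
12) 5274.725ms=8b +1318.681ms=2b
13) 6593.407ms=10b +1318.681ms=2b
14) 7912.088ms=12b +1318.681ms=2b
15) 9230.769ms=14b +659.341ms=1b
16) 9890.11ms=15b +659.341ms=1b
Σ=16b of 16 (91bpm 4/4) — PASS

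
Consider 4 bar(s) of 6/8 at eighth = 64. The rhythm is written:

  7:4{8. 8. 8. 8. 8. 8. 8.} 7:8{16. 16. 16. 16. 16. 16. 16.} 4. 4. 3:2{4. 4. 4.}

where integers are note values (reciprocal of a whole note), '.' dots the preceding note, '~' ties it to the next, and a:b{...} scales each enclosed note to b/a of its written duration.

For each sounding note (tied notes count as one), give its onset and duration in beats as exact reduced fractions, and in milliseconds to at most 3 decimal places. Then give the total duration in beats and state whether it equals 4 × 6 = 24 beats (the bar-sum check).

1) 0.0ms=0b +803.571ms=6/7b
2) 803.571ms=6/7b +803.571ms=6/7b
3) 1607.143ms=12/7b +803.571ms=6/7b
4) 2410.714ms=18/7b +803.571ms=6/7b
5) 3214.286ms=24/7b +803.571ms=6/7b
6) 4017.857ms=30/7b +803.571ms=6/7b
7) 4821.429ms=36/7b +803.571ms=6/7b
8) 5625.0ms=6b +803.571ms=6/7b
9) 6428.571ms=48/7b +803.571ms=6/7b
10) 7232.143ms=54/7b +803.571ms=6/7b
11) 8035.714ms=60/7b +803.571ms=6/7b
12) 8839.286ms=66/7b +803.571ms=6/7b
13) 9642.857ms=72/7b +803.571ms=6/7b
14) 10446.429ms=78/7b +803.571ms=6/7b
15) 11250.0ms=12b +2812.5ms=3b
16) 14062.5ms=15b +2812.5ms=3b
17) 16875.0ms=18b +1875.0ms=2b
18) 18750.0ms=20b +1875.0ms=2b
19) 20625.0ms=22b +1875.0ms=2b
Σ=24b of 24 (64bpm 6/8) — PASS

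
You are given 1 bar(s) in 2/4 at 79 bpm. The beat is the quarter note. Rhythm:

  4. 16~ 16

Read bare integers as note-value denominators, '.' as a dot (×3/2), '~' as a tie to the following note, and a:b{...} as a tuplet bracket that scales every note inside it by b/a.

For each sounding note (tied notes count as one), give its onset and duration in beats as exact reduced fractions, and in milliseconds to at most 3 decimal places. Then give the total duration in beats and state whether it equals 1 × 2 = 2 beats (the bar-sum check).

1) 0.0ms=0b +1139.241ms=3/2b
2) 1139.241ms=3/2b +379.747ms=1/2b
Σ=2b of 2 (79bpm 2/4) — PASS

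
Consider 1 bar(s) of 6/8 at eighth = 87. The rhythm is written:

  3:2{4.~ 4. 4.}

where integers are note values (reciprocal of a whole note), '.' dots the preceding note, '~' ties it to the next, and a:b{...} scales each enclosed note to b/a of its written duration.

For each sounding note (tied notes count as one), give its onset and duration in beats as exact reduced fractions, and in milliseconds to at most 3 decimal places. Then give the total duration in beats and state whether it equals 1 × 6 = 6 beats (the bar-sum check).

1) 0.0ms=0b +2758.621ms=4b
2) 2758.621ms=4b +1379.31ms=2b
Σ=6b of 6 (87bpm 6/8) — PASS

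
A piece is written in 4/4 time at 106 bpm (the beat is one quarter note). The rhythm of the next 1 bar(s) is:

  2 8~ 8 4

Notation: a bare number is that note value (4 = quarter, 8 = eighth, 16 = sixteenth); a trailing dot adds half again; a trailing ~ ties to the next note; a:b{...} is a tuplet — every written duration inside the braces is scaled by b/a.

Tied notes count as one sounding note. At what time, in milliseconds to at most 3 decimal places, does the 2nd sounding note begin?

1. 0.0ms @ 0 + 1132.075ms (2)
2. 1132.075ms @ 2 + 566.038ms (1)
3. 1698.113ms @ 3 + 566.038ms (1)

note 2 onset = 2b = 1132.075ms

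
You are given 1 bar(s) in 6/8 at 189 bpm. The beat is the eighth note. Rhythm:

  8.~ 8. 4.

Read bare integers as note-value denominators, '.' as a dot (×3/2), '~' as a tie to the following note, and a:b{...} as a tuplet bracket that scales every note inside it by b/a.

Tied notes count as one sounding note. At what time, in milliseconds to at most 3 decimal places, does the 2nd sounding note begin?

1. 0.0ms @ 0 + 952.381ms (3)
2. 952.381ms @ 3 + 952.381ms (3)

note 2 onset = 3b = 952.381ms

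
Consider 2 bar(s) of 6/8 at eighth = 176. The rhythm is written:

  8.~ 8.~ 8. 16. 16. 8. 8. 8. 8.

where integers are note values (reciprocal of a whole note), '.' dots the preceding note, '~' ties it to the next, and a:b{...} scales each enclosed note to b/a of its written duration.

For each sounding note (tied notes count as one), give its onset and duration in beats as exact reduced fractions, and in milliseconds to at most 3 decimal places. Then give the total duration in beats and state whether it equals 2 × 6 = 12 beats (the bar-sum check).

1) 0.0ms=0b +1534.091ms=9/2b
2) 1534.091ms=9/2b +255.682ms=3/4b
3) 1789.773ms=21/4b +255.682ms=3/4b
4) 2045.455ms=6b +511.364ms=3/2b
5) 2556.818ms=15/2b +511.364ms=3/2b
6) 3068.182ms=9b +511.364ms=3/2b
7) 3579.545ms=21/2b +511.364ms=3/2b
Σ=12b of 12 (176bpm 6/8) — PASS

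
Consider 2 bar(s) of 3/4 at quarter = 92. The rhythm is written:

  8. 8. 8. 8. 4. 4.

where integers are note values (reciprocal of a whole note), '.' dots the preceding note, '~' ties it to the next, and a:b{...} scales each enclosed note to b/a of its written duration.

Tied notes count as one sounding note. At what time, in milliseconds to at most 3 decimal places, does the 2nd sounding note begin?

1. 0.0ms @ 0 + 489.13ms (3/4)
2. 489.13ms @ 3/4 + 489.13ms (3/4)
3. 978.261ms @ 3/2 + 489.13ms (3/4)
4. 1467.391ms @ 9/4 + 489.13ms (3/4)
5. 1956.522ms @ 3 + 978.261ms (3/2)
6. 2934.783ms @ 9/2 + 978.261ms (3/2)

note 2 onset = 3/4b = 489.13ms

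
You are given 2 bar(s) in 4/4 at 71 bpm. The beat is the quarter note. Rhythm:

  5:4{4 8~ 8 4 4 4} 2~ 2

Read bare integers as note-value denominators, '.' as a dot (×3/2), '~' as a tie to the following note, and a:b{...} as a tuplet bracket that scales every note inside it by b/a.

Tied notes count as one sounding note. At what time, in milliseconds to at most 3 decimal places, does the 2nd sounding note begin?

note 2 onset = 4/5b = 676.056ms

1. 0.0ms @ 0 + 676.056ms (4/5)
2. 676.056ms @ 4/5 + 676.056ms (4/5)
3. 1352.113ms @ 8/5 + 676.056ms (4/5)
4. 2028.169ms @ 12/5 + 676.056ms (4/5)
5. 2704.225ms @ 16/5 + 676.056ms (4/5)
6. 3380.282ms @ 4 + 3380.282ms (4)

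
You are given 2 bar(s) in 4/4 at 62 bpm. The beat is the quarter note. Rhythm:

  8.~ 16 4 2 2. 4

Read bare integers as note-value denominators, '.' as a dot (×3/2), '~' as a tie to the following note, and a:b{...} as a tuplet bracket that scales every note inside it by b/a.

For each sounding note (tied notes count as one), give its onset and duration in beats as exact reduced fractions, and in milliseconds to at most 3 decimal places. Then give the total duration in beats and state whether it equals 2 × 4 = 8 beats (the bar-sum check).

1) 0.0ms=0b +967.742ms=1b
2) 967.742ms=1b +967.742ms=1b
3) 1935.484ms=2b +1935.484ms=2b
4) 3870.968ms=4b +2903.226ms=3b
5) 6774.194ms=7b +967.742ms=1b
Σ=8b of 8 (62bpm 4/4) — PASS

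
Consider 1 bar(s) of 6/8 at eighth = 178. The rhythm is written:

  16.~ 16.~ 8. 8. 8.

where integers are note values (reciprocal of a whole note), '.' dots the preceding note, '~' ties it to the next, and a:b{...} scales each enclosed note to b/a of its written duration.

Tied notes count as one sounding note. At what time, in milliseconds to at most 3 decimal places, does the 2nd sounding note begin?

note 2 onset = 3b = 1011.236ms

1. 0.0ms @ 0 + 1011.236ms (3)
2. 1011.236ms @ 3 + 505.618ms (3/2)
3. 1516.854ms @ 9/2 + 505.618ms (3/2)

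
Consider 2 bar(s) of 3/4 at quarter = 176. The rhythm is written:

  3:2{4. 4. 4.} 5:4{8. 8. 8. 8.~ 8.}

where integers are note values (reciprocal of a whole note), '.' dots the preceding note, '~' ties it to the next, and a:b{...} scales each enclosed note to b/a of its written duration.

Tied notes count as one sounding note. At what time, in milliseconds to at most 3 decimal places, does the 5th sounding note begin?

note 5 onset = 18/5b = 1227.273ms

1. 0.0ms @ 0 + 340.909ms (1)
2. 340.909ms @ 1 + 340.909ms (1)
3. 681.818ms @ 2 + 340.909ms (1)
4. 1022.727ms @ 3 + 204.545ms (3/5)
5. 1227.273ms @ 18/5 + 204.545ms (3/5)
6. 1431.818ms @ 21/5 + 204.545ms (3/5)
7. 1636.364ms @ 24/5 + 409.091ms (6/5)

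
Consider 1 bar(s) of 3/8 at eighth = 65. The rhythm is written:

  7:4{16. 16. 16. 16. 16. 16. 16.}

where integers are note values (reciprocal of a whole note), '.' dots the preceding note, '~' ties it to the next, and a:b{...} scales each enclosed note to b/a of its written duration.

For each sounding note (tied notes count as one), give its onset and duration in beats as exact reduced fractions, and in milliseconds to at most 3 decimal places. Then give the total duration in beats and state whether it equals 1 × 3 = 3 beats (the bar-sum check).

1) 0.0ms=0b +395.604ms=3/7b
2) 395.604ms=3/7b +395.604ms=3/7b
3) 791.209ms=6/7b +395.604ms=3/7b
4) 1186.813ms=9/7b +395.604ms=3/7b
5) 1582.418ms=12/7b +395.604ms=3/7b
6) 1978.022ms=15/7b +395.604ms=3/7b
7) 2373.626ms=18/7b +395.604ms=3/7b
Σ=3b of 3 (65bpm 3/8) — PASS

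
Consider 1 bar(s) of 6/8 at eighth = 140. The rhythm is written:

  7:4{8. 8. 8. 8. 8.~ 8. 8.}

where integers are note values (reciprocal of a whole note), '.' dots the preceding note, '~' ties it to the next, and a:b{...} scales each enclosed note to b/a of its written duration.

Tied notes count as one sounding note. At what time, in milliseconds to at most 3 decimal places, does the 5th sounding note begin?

note 5 onset = 24/7b = 1469.388ms

1. 0.0ms @ 0 + 367.347ms (6/7)
2. 367.347ms @ 6/7 + 367.347ms (6/7)
3. 734.694ms @ 12/7 + 367.347ms (6/7)
4. 1102.041ms @ 18/7 + 367.347ms (6/7)
5. 1469.388ms @ 24/7 + 734.694ms (12/7)
6. 2204.082ms @ 36/7 + 367.347ms (6/7)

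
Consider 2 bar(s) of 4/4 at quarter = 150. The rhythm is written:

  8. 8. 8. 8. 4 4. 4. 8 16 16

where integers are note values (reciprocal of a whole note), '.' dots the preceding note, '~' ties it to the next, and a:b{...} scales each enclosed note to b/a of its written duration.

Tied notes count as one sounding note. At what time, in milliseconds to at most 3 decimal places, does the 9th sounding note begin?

1. 0.0ms @ 0 + 300.0ms (3/4)
2. 300.0ms @ 3/4 + 300.0ms (3/4)
3. 600.0ms @ 3/2 + 300.0ms (3/4)
4. 900.0ms @ 9/4 + 300.0ms (3/4)
5. 1200.0ms @ 3 + 400.0ms (1)
6. 1600.0ms @ 4 + 600.0ms (3/2)
7. 2200.0ms @ 11/2 + 600.0ms (3/2)
8. 2800.0ms @ 7 + 200.0ms (1/2)
9. 3000.0ms @ 15/2 + 100.0ms (1/4)
10. 3100.0ms @ 31/4 + 100.0ms (1/4)

note 9 onset = 15/2b = 3000.0ms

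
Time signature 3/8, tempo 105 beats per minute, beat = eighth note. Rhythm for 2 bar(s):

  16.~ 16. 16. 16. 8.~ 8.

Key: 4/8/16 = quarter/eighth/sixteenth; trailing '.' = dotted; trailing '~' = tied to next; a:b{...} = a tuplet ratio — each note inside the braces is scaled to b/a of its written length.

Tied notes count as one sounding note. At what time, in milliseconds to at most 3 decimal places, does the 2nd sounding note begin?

note 2 onset = 3/2b = 857.143ms

1. 0.0ms @ 0 + 857.143ms (3/2)
2. 857.143ms @ 3/2 + 428.571ms (3/4)
3. 1285.714ms @ 9/4 + 428.571ms (3/4)
4. 1714.286ms @ 3 + 1714.286ms (3)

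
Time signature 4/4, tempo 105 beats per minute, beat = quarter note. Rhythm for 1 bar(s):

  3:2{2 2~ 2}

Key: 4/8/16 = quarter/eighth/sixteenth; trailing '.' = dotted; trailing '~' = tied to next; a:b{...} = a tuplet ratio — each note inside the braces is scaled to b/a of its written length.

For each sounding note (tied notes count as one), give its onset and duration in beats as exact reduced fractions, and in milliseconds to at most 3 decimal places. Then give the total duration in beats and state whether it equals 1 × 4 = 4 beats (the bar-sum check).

1) 0.0ms=0b +761.905ms=4/3b
2) 761.905ms=4/3b +1523.81ms=8/3b
Σ=4b of 4 (105bpm 4/4) — PASS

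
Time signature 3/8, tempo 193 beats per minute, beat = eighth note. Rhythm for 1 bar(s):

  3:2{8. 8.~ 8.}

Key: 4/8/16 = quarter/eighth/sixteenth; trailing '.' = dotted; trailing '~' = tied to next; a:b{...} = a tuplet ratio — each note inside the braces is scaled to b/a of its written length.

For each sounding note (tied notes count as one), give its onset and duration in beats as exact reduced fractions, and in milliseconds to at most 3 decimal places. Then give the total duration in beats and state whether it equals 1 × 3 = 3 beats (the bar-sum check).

1) 0.0ms=0b +310.881ms=1b
2) 310.881ms=1b +621.762ms=2b
Σ=3b of 3 (193bpm 3/8) — PASS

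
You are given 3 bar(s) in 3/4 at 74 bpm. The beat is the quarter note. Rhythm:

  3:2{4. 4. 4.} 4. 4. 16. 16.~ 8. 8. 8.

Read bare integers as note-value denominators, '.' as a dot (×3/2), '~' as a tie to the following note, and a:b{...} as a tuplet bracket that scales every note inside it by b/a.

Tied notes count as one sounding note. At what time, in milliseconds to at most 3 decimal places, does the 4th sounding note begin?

note 4 onset = 3b = 2432.432ms

1. 0.0ms @ 0 + 810.811ms (1)
2. 810.811ms @ 1 + 810.811ms (1)
3. 1621.622ms @ 2 + 810.811ms (1)
4. 2432.432ms @ 3 + 1216.216ms (3/2)
5. 3648.649ms @ 9/2 + 1216.216ms (3/2)
6. 4864.865ms @ 6 + 304.054ms (3/8)
7. 5168.919ms @ 51/8 + 912.162ms (9/8)
8. 6081.081ms @ 15/2 + 608.108ms (3/4)
9. 6689.189ms @ 33/4 + 608.108ms (3/4)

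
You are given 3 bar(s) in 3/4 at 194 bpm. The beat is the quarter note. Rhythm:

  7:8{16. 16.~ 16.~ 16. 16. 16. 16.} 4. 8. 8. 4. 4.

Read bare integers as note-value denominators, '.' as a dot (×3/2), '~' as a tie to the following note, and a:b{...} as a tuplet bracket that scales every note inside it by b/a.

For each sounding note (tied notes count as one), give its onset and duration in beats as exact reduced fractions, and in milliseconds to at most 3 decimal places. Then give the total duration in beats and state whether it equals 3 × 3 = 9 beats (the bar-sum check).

1) 0.0ms=0b +132.548ms=3/7b
2) 132.548ms=3/7b +397.644ms=9/7b
3) 530.191ms=12/7b +132.548ms=3/7b
4) 662.739ms=15/7b +132.548ms=3/7b
5) 795.287ms=18/7b +132.548ms=3/7b
6) 927.835ms=3b +463.918ms=3/2b
7) 1391.753ms=9/2b +231.959ms=3/4b
8) 1623.711ms=21/4b +231.959ms=3/4b
9) 1855.67ms=6b +463.918ms=3/2b
10) 2319.588ms=15/2b +463.918ms=3/2b
Σ=9b of 9 (194bpm 3/4) — PASS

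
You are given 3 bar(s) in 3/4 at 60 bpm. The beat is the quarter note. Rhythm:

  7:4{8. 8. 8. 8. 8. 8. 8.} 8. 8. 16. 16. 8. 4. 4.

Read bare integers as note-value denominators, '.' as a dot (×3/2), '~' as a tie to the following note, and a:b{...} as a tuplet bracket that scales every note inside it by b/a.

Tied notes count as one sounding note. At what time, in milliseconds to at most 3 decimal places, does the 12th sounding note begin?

1. 0.0ms @ 0 + 428.571ms (3/7)
2. 428.571ms @ 3/7 + 428.571ms (3/7)
3. 857.143ms @ 6/7 + 428.571ms (3/7)
4. 1285.714ms @ 9/7 + 428.571ms (3/7)
5. 1714.286ms @ 12/7 + 428.571ms (3/7)
6. 2142.857ms @ 15/7 + 428.571ms (3/7)
7. 2571.429ms @ 18/7 + 428.571ms (3/7)
8. 3000.0ms @ 3 + 750.0ms (3/4)
9. 3750.0ms @ 15/4 + 750.0ms (3/4)
10. 4500.0ms @ 9/2 + 375.0ms (3/8)
11. 4875.0ms @ 39/8 + 375.0ms (3/8)
12. 5250.0ms @ 21/4 + 750.0ms (3/4)
13. 6000.0ms @ 6 + 1500.0ms (3/2)
14. 7500.0ms @ 15/2 + 1500.0ms (3/2)

note 12 onset = 21/4b = 5250.0ms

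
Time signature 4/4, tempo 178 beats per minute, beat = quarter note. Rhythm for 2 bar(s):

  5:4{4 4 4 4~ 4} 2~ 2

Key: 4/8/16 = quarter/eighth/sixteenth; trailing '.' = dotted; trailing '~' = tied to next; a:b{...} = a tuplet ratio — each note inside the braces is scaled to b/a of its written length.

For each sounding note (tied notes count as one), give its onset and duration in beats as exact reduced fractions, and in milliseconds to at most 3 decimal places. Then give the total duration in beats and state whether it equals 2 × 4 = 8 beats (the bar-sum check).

1) 0.0ms=0b +269.663ms=4/5b
2) 269.663ms=4/5b +269.663ms=4/5b
3) 539.326ms=8/5b +269.663ms=4/5b
4) 808.989ms=12/5b +539.326ms=8/5b
5) 1348.315ms=4b +1348.315ms=4b
Σ=8b of 8 (178bpm 4/4) — PASS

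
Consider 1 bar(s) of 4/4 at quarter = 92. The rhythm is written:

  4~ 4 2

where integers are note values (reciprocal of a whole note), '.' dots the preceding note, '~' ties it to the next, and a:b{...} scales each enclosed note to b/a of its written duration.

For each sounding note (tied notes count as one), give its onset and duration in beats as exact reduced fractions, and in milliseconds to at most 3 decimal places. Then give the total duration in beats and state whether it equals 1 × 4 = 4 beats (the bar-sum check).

1) 0.0ms=0b +1304.348ms=2b
2) 1304.348ms=2b +1304.348ms=2b
Σ=4b of 4 (92bpm 4/4) — PASS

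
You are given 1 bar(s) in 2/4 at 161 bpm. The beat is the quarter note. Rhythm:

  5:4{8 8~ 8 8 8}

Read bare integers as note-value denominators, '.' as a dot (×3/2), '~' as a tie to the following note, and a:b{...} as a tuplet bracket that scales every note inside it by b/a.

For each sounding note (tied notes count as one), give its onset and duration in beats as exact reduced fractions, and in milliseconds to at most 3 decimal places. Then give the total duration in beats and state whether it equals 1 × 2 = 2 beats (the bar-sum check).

1) 0.0ms=0b +149.068ms=2/5b
2) 149.068ms=2/5b +298.137ms=4/5b
3) 447.205ms=6/5b +149.068ms=2/5b
4) 596.273ms=8/5b +149.068ms=2/5b
Σ=2b of 2 (161bpm 2/4) — PASS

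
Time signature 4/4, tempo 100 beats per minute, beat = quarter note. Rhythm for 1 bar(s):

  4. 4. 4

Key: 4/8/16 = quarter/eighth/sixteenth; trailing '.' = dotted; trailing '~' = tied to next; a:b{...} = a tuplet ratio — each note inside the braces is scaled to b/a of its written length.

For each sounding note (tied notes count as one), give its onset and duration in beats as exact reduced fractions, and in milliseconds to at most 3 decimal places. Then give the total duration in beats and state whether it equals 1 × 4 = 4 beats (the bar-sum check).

1) 0.0ms=0b +900.0ms=3/2b
2) 900.0ms=3/2b +900.0ms=3/2b
3) 1800.0ms=3b +600.0ms=1b
Σ=4b of 4 (100bpm 4/4) — PASS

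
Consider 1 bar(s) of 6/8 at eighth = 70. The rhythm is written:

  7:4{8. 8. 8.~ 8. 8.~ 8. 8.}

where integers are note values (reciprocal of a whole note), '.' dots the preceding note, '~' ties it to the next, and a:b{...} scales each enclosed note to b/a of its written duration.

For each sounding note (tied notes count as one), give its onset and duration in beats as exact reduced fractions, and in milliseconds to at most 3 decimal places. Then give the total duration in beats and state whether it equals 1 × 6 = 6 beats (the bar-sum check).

1) 0.0ms=0b +734.694ms=6/7b
2) 734.694ms=6/7b +734.694ms=6/7b
3) 1469.388ms=12/7b +1469.388ms=12/7b
4) 2938.776ms=24/7b +1469.388ms=12/7b
5) 4408.163ms=36/7b +734.694ms=6/7b
Σ=6b of 6 (70bpm 6/8) — PASS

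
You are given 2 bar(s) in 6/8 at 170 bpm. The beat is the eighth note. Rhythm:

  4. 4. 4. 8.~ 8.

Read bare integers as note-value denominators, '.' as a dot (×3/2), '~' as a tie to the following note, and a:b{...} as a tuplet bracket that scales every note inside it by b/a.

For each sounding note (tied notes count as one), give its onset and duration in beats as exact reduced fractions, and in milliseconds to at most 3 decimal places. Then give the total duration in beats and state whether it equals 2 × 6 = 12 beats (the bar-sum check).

1) 0.0ms=0b +1058.824ms=3b
2) 1058.824ms=3b +1058.824ms=3b
3) 2117.647ms=6b +1058.824ms=3b
4) 3176.471ms=9b +1058.824ms=3b
Σ=12b of 12 (170bpm 6/8) — PASS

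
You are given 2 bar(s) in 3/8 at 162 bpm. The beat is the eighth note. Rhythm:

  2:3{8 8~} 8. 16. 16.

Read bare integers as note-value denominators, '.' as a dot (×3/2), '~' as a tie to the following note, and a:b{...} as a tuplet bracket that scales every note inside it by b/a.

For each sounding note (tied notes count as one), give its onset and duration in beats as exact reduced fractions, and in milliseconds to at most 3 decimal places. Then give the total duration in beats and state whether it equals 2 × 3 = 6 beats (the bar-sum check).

1) 0.0ms=0b +555.556ms=3/2b
2) 555.556ms=3/2b +1111.111ms=3b
3) 1666.667ms=9/2b +277.778ms=3/4b
4) 1944.444ms=21/4b +277.778ms=3/4b
Σ=6b of 6 (162bpm 3/8) — PASS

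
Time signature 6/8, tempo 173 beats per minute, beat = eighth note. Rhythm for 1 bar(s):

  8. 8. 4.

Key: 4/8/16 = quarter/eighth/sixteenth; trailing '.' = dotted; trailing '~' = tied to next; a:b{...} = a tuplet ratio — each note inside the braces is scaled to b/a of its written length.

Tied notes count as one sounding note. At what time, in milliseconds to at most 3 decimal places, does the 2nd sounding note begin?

1. 0.0ms @ 0 + 520.231ms (3/2)
2. 520.231ms @ 3/2 + 520.231ms (3/2)
3. 1040.462ms @ 3 + 1040.462ms (3)

note 2 onset = 3/2b = 520.231ms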